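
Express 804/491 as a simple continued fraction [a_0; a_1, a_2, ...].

Run the Euclidean algorithm on 804 and 491; the successive quotients are the partial quotients a_0, a_1, ... (each step inverts the fractional part left over by the previous one):
  804 = 1*491 + 313, so a_0 = 1.
  491 = 1*313 + 178, so a_1 = 1.
  313 = 1*178 + 135, so a_2 = 1.
  178 = 1*135 + 43, so a_3 = 1.
  135 = 3*43 + 6, so a_4 = 3.
  43 = 7*6 + 1, so a_5 = 7.
  6 = 6*1 + 0, so a_6 = 6.
The remainder reaches 0 after 7 divisions, so the expansion has 7 partial quotients, read off in order.

[1; 1, 1, 1, 3, 7, 6]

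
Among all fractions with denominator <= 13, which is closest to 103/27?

42/11

Expand x = 103/27 as a continued fraction with the Euclidean algorithm:
  103 = 3*27 + 22, so a_0 = 3.
  27 = 1*22 + 5, so a_1 = 1.
  22 = 4*5 + 2, so a_2 = 4.
  5 = 2*2 + 1, so a_3 = 2.
  2 = 2*1 + 0, so a_4 = 2.
so x = [3; 1, 4, 2, 2].
Convergents (p_i = a_i*p_{i-1} + p_{i-2}, q_i = a_i*q_{i-1} + q_{i-2} with p_{-2}=0, p_{-1}=1, q_{-2}=1, q_{-1}=0), until the denominator exceeds 13:
  i=0: a_0=3, p_0 = 3*1 + 0 = 3, q_0 = 3*0 + 1 = 1.
  i=1: a_1=1, p_1 = 1*3 + 1 = 4, q_1 = 1*1 + 0 = 1.
  i=2: a_2=4, p_2 = 4*4 + 3 = 19, q_2 = 4*1 + 1 = 5.
  i=3: a_3=2, p_3 = 2*19 + 4 = 42, q_3 = 2*5 + 1 = 11.
  i=4: a_4=2, p_4 = 2*42 + 19 = 103, q_4 = 2*11 + 5 = 27.
q_4 = 27 > 13, so the last convergent with denominator <= 13 is p_3/q_3 = 42/11.
The closest fraction with denominator <= 13 is either p_3/q_3 or the intermediate fraction (k*p_3 + p_2)/(k*q_3 + q_2) with the largest k >= 1 whose denominator stays <= 13; these approach x as k grows, and every other convergent or intermediate fraction in range is farther away.
Largest k: floor((13 - q_2)/q_3) = floor((13 - 5)/11) = 0.
Since k = 0, no intermediate fraction beyond p_3/q_3 has denominator <= 13, so the convergent 42/11 is the closest (its error is |103*11 - 42*27|/(27*11) = 1/297).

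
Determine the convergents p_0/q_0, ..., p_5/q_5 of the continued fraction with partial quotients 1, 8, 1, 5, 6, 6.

1/1, 9/8, 10/9, 59/53, 364/327, 2243/2015

Using the convergent recurrence p_i = a_i*p_{i-1} + p_{i-2}, q_i = a_i*q_{i-1} + q_{i-2} with p_{-2}=0, p_{-1}=1, q_{-2}=1, q_{-1}=0:
  i=0: a_0=1, p_0 = 1*1 + 0 = 1, q_0 = 1*0 + 1 = 1.
  i=1: a_1=8, p_1 = 8*1 + 1 = 9, q_1 = 8*1 + 0 = 8.
  i=2: a_2=1, p_2 = 1*9 + 1 = 10, q_2 = 1*8 + 1 = 9.
  i=3: a_3=5, p_3 = 5*10 + 9 = 59, q_3 = 5*9 + 8 = 53.
  i=4: a_4=6, p_4 = 6*59 + 10 = 364, q_4 = 6*53 + 9 = 327.
  i=5: a_5=6, p_5 = 6*364 + 59 = 2243, q_5 = 6*327 + 53 = 2015.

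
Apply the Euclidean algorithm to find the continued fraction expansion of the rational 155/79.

[1; 1, 25, 3]

Run the Euclidean algorithm on 155 and 79; the successive quotients are the partial quotients a_0, a_1, ... (each step inverts the fractional part left over by the previous one):
  155 = 1*79 + 76, so a_0 = 1.
  79 = 1*76 + 3, so a_1 = 1.
  76 = 25*3 + 1, so a_2 = 25.
  3 = 3*1 + 0, so a_3 = 3.
The remainder reaches 0 after 4 divisions, so the expansion has 4 partial quotients, read off in order.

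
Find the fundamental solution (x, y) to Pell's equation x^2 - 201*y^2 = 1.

First expand sqrt(201) as a continued fraction. With x_i = (sqrt(201) + m_i)/d_i and (m_0, d_0) = (0, 1): a_0 = floor(sqrt(201)) = 14, since 14^2 = 196 <= 201 < 225 = 15^2.
Iterate m_{i+1} = d_i*a_i - m_i, d_{i+1} = (201 - m_{i+1}^2)/d_i, a_{i+1} = floor((a_0 + m_{i+1})/d_{i+1}):
  m_1 = 1*14 - 0 = 14, d_1 = (201 - 14^2)/1 = 5/1 = 5, a_1 = floor((14 + 14)/5) = 5.
  m_2 = 5*5 - 14 = 11, d_2 = (201 - 11^2)/5 = 80/5 = 16, a_2 = floor((14 + 11)/16) = 1.
  m_3 = 16*1 - 11 = 5, d_3 = (201 - 5^2)/16 = 176/16 = 11, a_3 = floor((14 + 5)/11) = 1.
  m_4 = 11*1 - 5 = 6, d_4 = (201 - 6^2)/11 = 165/11 = 15, a_4 = floor((14 + 6)/15) = 1.
  m_5 = 15*1 - 6 = 9, d_5 = (201 - 9^2)/15 = 120/15 = 8, a_5 = floor((14 + 9)/8) = 2.
  m_6 = 8*2 - 9 = 7, d_6 = (201 - 7^2)/8 = 152/8 = 19, a_6 = floor((14 + 7)/19) = 1.
  m_7 = 19*1 - 7 = 12, d_7 = (201 - 12^2)/19 = 57/19 = 3, a_7 = floor((14 + 12)/3) = 8.
  m_8 = 3*8 - 12 = 12, d_8 = (201 - 12^2)/3 = 57/3 = 19, a_8 = floor((14 + 12)/19) = 1.
  m_9 = 19*1 - 12 = 7, d_9 = (201 - 7^2)/19 = 152/19 = 8, a_9 = floor((14 + 7)/8) = 2.
  m_10 = 8*2 - 7 = 9, d_10 = (201 - 9^2)/8 = 120/8 = 15, a_10 = floor((14 + 9)/15) = 1.
  m_11 = 15*1 - 9 = 6, d_11 = (201 - 6^2)/15 = 165/15 = 11, a_11 = floor((14 + 6)/11) = 1.
  m_12 = 11*1 - 6 = 5, d_12 = (201 - 5^2)/11 = 176/11 = 16, a_12 = floor((14 + 5)/16) = 1.
  m_13 = 16*1 - 5 = 11, d_13 = (201 - 11^2)/16 = 80/16 = 5, a_13 = floor((14 + 11)/5) = 5.
  m_14 = 5*5 - 11 = 14, d_14 = (201 - 14^2)/5 = 5/5 = 1, a_14 = floor((14 + 14)/1) = 28.
  m_15 = 1*28 - 14 = 14, d_15 = (201 - 14^2)/1 = 5/1 = 5: (m_15, d_15) = (m_1, d_1) = (14, 5), so from here the quotients repeat a_1, ..., a_14; the period length is 14.
So sqrt(201) = [14; (5, 1, 1, 1, 2, 1, 8, 1, 2, 1, 1, 1, 5, 28)] with period length k = 14.
k is even, so the fundamental solution of x^2 - 201y^2 = 1 is (p_{k-1}, q_{k-1}) = (p_13, q_13); compute convergents through index 13.
Convergents (p_i = a_i*p_{i-1} + p_{i-2}, q_i = a_i*q_{i-1} + q_{i-2} with p_{-2}=0, p_{-1}=1, q_{-2}=1, q_{-1}=0):
  i=0: a_0=14, p_0 = 14*1 + 0 = 14, q_0 = 14*0 + 1 = 1.
  i=1: a_1=5, p_1 = 5*14 + 1 = 71, q_1 = 5*1 + 0 = 5.
  i=2: a_2=1, p_2 = 1*71 + 14 = 85, q_2 = 1*5 + 1 = 6.
  i=3: a_3=1, p_3 = 1*85 + 71 = 156, q_3 = 1*6 + 5 = 11.
  i=4: a_4=1, p_4 = 1*156 + 85 = 241, q_4 = 1*11 + 6 = 17.
  i=5: a_5=2, p_5 = 2*241 + 156 = 638, q_5 = 2*17 + 11 = 45.
  i=6: a_6=1, p_6 = 1*638 + 241 = 879, q_6 = 1*45 + 17 = 62.
  i=7: a_7=8, p_7 = 8*879 + 638 = 7670, q_7 = 8*62 + 45 = 541.
  i=8: a_8=1, p_8 = 1*7670 + 879 = 8549, q_8 = 1*541 + 62 = 603.
  i=9: a_9=2, p_9 = 2*8549 + 7670 = 24768, q_9 = 2*603 + 541 = 1747.
  i=10: a_10=1, p_10 = 1*24768 + 8549 = 33317, q_10 = 1*1747 + 603 = 2350.
  i=11: a_11=1, p_11 = 1*33317 + 24768 = 58085, q_11 = 1*2350 + 1747 = 4097.
  i=12: a_12=1, p_12 = 1*58085 + 33317 = 91402, q_12 = 1*4097 + 2350 = 6447.
  i=13: a_13=5, p_13 = 5*91402 + 58085 = 515095, q_13 = 5*6447 + 4097 = 36332.
Check: 515095^2 - 201*36332^2 = 265322859025 - 265322859024 = 1, so (x, y) = (515095, 36332) solves the equation, and by the theorem it is the least positive solution.

(x, y) = (515095, 36332)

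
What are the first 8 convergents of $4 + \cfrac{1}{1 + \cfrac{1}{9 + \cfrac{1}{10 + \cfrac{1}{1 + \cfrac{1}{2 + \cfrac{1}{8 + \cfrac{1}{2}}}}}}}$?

Using the convergent recurrence p_i = a_i*p_{i-1} + p_{i-2}, q_i = a_i*q_{i-1} + q_{i-2} with p_{-2}=0, p_{-1}=1, q_{-2}=1, q_{-1}=0:
  i=0: a_0=4, p_0 = 4*1 + 0 = 4, q_0 = 4*0 + 1 = 1.
  i=1: a_1=1, p_1 = 1*4 + 1 = 5, q_1 = 1*1 + 0 = 1.
  i=2: a_2=9, p_2 = 9*5 + 4 = 49, q_2 = 9*1 + 1 = 10.
  i=3: a_3=10, p_3 = 10*49 + 5 = 495, q_3 = 10*10 + 1 = 101.
  i=4: a_4=1, p_4 = 1*495 + 49 = 544, q_4 = 1*101 + 10 = 111.
  i=5: a_5=2, p_5 = 2*544 + 495 = 1583, q_5 = 2*111 + 101 = 323.
  i=6: a_6=8, p_6 = 8*1583 + 544 = 13208, q_6 = 8*323 + 111 = 2695.
  i=7: a_7=2, p_7 = 2*13208 + 1583 = 27999, q_7 = 2*2695 + 323 = 5713.

4/1, 5/1, 49/10, 495/101, 544/111, 1583/323, 13208/2695, 27999/5713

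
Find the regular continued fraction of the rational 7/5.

Run the Euclidean algorithm on 7 and 5; the successive quotients are the partial quotients a_0, a_1, ... (each step inverts the fractional part left over by the previous one):
  7 = 1*5 + 2, so a_0 = 1.
  5 = 2*2 + 1, so a_1 = 2.
  2 = 2*1 + 0, so a_2 = 2.
The remainder reaches 0 after 3 divisions, so the expansion has 3 partial quotients, read off in order.

[1; 2, 2]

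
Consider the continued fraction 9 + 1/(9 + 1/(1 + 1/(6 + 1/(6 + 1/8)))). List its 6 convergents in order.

Using the convergent recurrence p_i = a_i*p_{i-1} + p_{i-2}, q_i = a_i*q_{i-1} + q_{i-2} with p_{-2}=0, p_{-1}=1, q_{-2}=1, q_{-1}=0:
  i=0: a_0=9, p_0 = 9*1 + 0 = 9, q_0 = 9*0 + 1 = 1.
  i=1: a_1=9, p_1 = 9*9 + 1 = 82, q_1 = 9*1 + 0 = 9.
  i=2: a_2=1, p_2 = 1*82 + 9 = 91, q_2 = 1*9 + 1 = 10.
  i=3: a_3=6, p_3 = 6*91 + 82 = 628, q_3 = 6*10 + 9 = 69.
  i=4: a_4=6, p_4 = 6*628 + 91 = 3859, q_4 = 6*69 + 10 = 424.
  i=5: a_5=8, p_5 = 8*3859 + 628 = 31500, q_5 = 8*424 + 69 = 3461.

9/1, 82/9, 91/10, 628/69, 3859/424, 31500/3461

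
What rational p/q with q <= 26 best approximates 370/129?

66/23

Expand x = 370/129 as a continued fraction with the Euclidean algorithm:
  370 = 2*129 + 112, so a_0 = 2.
  129 = 1*112 + 17, so a_1 = 1.
  112 = 6*17 + 10, so a_2 = 6.
  17 = 1*10 + 7, so a_3 = 1.
  10 = 1*7 + 3, so a_4 = 1.
  7 = 2*3 + 1, so a_5 = 2.
  3 = 3*1 + 0, so a_6 = 3.
so x = [2; 1, 6, 1, 1, 2, 3].
Convergents (p_i = a_i*p_{i-1} + p_{i-2}, q_i = a_i*q_{i-1} + q_{i-2} with p_{-2}=0, p_{-1}=1, q_{-2}=1, q_{-1}=0), until the denominator exceeds 26:
  i=0: a_0=2, p_0 = 2*1 + 0 = 2, q_0 = 2*0 + 1 = 1.
  i=1: a_1=1, p_1 = 1*2 + 1 = 3, q_1 = 1*1 + 0 = 1.
  i=2: a_2=6, p_2 = 6*3 + 2 = 20, q_2 = 6*1 + 1 = 7.
  i=3: a_3=1, p_3 = 1*20 + 3 = 23, q_3 = 1*7 + 1 = 8.
  i=4: a_4=1, p_4 = 1*23 + 20 = 43, q_4 = 1*8 + 7 = 15.
  i=5: a_5=2, p_5 = 2*43 + 23 = 109, q_5 = 2*15 + 8 = 38.
q_5 = 38 > 26, so the last convergent with denominator <= 26 is p_4/q_4 = 43/15.
The closest fraction with denominator <= 26 is either p_4/q_4 or the intermediate fraction (k*p_4 + p_3)/(k*q_4 + q_3) with the largest k >= 1 whose denominator stays <= 26; these approach x as k grows, and every other convergent or intermediate fraction in range is farther away.
Largest k: floor((26 - q_3)/q_4) = floor((26 - 8)/15) = 1.
That gives (1*43 + 23)/(1*15 + 8) = 66/23.
Compare the errors: |x - 43/15| = |370*15 - 43*129|/(129*15) = 3/1935, and |x - 66/23| = |370*23 - 66*129|/(129*23) = 4/2967.
Cross-multiplying, 4*1935 = 7740 < 8901 = 3*2967, so 4/2967 is smaller: the intermediate fraction 66/23 is closer to x than 43/15.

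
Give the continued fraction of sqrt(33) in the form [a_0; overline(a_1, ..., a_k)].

[5; overline(1, 2, 1, 10)]

Write x_i = (sqrt(33) + m_i)/d_i with (m_0, d_0) = (0, 1). a_0 = floor(sqrt(33)) = 5, since 5^2 = 25 <= 33 < 36 = 6^2.
Iterate m_{i+1} = d_i*a_i - m_i, d_{i+1} = (33 - m_{i+1}^2)/d_i, a_{i+1} = floor((a_0 + m_{i+1})/d_{i+1}):
  m_1 = 1*5 - 0 = 5, d_1 = (33 - 5^2)/1 = 8/1 = 8, a_1 = floor((5 + 5)/8) = 1.
  m_2 = 8*1 - 5 = 3, d_2 = (33 - 3^2)/8 = 24/8 = 3, a_2 = floor((5 + 3)/3) = 2.
  m_3 = 3*2 - 3 = 3, d_3 = (33 - 3^2)/3 = 24/3 = 8, a_3 = floor((5 + 3)/8) = 1.
  m_4 = 8*1 - 3 = 5, d_4 = (33 - 5^2)/8 = 8/8 = 1, a_4 = floor((5 + 5)/1) = 10.
  m_5 = 1*10 - 5 = 5, d_5 = (33 - 5^2)/1 = 8/1 = 8: (m_5, d_5) = (m_1, d_1) = (5, 8), so from here the quotients repeat a_1, ..., a_4; the period length is 4.
Hence the expansion of sqrt(33) is a_0 = 5 followed by the repeating block 1, 2, 1, 10 (period 4).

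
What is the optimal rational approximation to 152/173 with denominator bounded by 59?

Expand x = 152/173 as a continued fraction with the Euclidean algorithm:
  152 = 0*173 + 152, so a_0 = 0.
  173 = 1*152 + 21, so a_1 = 1.
  152 = 7*21 + 5, so a_2 = 7.
  21 = 4*5 + 1, so a_3 = 4.
  5 = 5*1 + 0, so a_4 = 5.
so x = [0; 1, 7, 4, 5].
Convergents (p_i = a_i*p_{i-1} + p_{i-2}, q_i = a_i*q_{i-1} + q_{i-2} with p_{-2}=0, p_{-1}=1, q_{-2}=1, q_{-1}=0), until the denominator exceeds 59:
  i=0: a_0=0, p_0 = 0*1 + 0 = 0, q_0 = 0*0 + 1 = 1.
  i=1: a_1=1, p_1 = 1*0 + 1 = 1, q_1 = 1*1 + 0 = 1.
  i=2: a_2=7, p_2 = 7*1 + 0 = 7, q_2 = 7*1 + 1 = 8.
  i=3: a_3=4, p_3 = 4*7 + 1 = 29, q_3 = 4*8 + 1 = 33.
  i=4: a_4=5, p_4 = 5*29 + 7 = 152, q_4 = 5*33 + 8 = 173.
q_4 = 173 > 59, so the last convergent with denominator <= 59 is p_3/q_3 = 29/33.
The closest fraction with denominator <= 59 is either p_3/q_3 or the intermediate fraction (k*p_3 + p_2)/(k*q_3 + q_2) with the largest k >= 1 whose denominator stays <= 59; these approach x as k grows, and every other convergent or intermediate fraction in range is farther away.
Largest k: floor((59 - q_2)/q_3) = floor((59 - 8)/33) = 1.
That gives (1*29 + 7)/(1*33 + 8) = 36/41.
Compare the errors: |x - 29/33| = |152*33 - 29*173|/(173*33) = 1/5709, and |x - 36/41| = |152*41 - 36*173|/(173*41) = 4/7093.
Cross-multiplying, 1*7093 = 7093 < 22836 = 4*5709, so 1/5709 is smaller: the convergent 29/33 is closer to x than 36/41.

29/33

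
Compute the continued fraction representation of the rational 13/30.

[0; 2, 3, 4]

Run the Euclidean algorithm on 13 and 30; the successive quotients are the partial quotients a_0, a_1, ... (each step inverts the fractional part left over by the previous one):
  13 = 0*30 + 13, so a_0 = 0.
  30 = 2*13 + 4, so a_1 = 2.
  13 = 3*4 + 1, so a_2 = 3.
  4 = 4*1 + 0, so a_3 = 4.
The remainder reaches 0 after 4 divisions, so the expansion has 4 partial quotients, read off in order.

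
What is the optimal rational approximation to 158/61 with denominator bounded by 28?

57/22

Expand x = 158/61 as a continued fraction with the Euclidean algorithm:
  158 = 2*61 + 36, so a_0 = 2.
  61 = 1*36 + 25, so a_1 = 1.
  36 = 1*25 + 11, so a_2 = 1.
  25 = 2*11 + 3, so a_3 = 2.
  11 = 3*3 + 2, so a_4 = 3.
  3 = 1*2 + 1, so a_5 = 1.
  2 = 2*1 + 0, so a_6 = 2.
so x = [2; 1, 1, 2, 3, 1, 2].
Convergents (p_i = a_i*p_{i-1} + p_{i-2}, q_i = a_i*q_{i-1} + q_{i-2} with p_{-2}=0, p_{-1}=1, q_{-2}=1, q_{-1}=0), until the denominator exceeds 28:
  i=0: a_0=2, p_0 = 2*1 + 0 = 2, q_0 = 2*0 + 1 = 1.
  i=1: a_1=1, p_1 = 1*2 + 1 = 3, q_1 = 1*1 + 0 = 1.
  i=2: a_2=1, p_2 = 1*3 + 2 = 5, q_2 = 1*1 + 1 = 2.
  i=3: a_3=2, p_3 = 2*5 + 3 = 13, q_3 = 2*2 + 1 = 5.
  i=4: a_4=3, p_4 = 3*13 + 5 = 44, q_4 = 3*5 + 2 = 17.
  i=5: a_5=1, p_5 = 1*44 + 13 = 57, q_5 = 1*17 + 5 = 22.
  i=6: a_6=2, p_6 = 2*57 + 44 = 158, q_6 = 2*22 + 17 = 61.
q_6 = 61 > 28, so the last convergent with denominator <= 28 is p_5/q_5 = 57/22.
The closest fraction with denominator <= 28 is either p_5/q_5 or the intermediate fraction (k*p_5 + p_4)/(k*q_5 + q_4) with the largest k >= 1 whose denominator stays <= 28; these approach x as k grows, and every other convergent or intermediate fraction in range is farther away.
Largest k: floor((28 - q_4)/q_5) = floor((28 - 17)/22) = 0.
Since k = 0, no intermediate fraction beyond p_5/q_5 has denominator <= 28, so the convergent 57/22 is the closest (its error is |158*22 - 57*61|/(61*22) = 1/1342).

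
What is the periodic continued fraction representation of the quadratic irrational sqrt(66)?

[8; (8, 16)]

Write x_i = (sqrt(66) + m_i)/d_i with (m_0, d_0) = (0, 1). a_0 = floor(sqrt(66)) = 8, since 8^2 = 64 <= 66 < 81 = 9^2.
Iterate m_{i+1} = d_i*a_i - m_i, d_{i+1} = (66 - m_{i+1}^2)/d_i, a_{i+1} = floor((a_0 + m_{i+1})/d_{i+1}):
  m_1 = 1*8 - 0 = 8, d_1 = (66 - 8^2)/1 = 2/1 = 2, a_1 = floor((8 + 8)/2) = 8.
  m_2 = 2*8 - 8 = 8, d_2 = (66 - 8^2)/2 = 2/2 = 1, a_2 = floor((8 + 8)/1) = 16.
  m_3 = 1*16 - 8 = 8, d_3 = (66 - 8^2)/1 = 2/1 = 2: (m_3, d_3) = (m_1, d_1) = (8, 2), so from here the quotients repeat a_1, a_2; the period length is 2.
Hence the expansion of sqrt(66) is a_0 = 8 followed by the repeating block 8, 16 (period 2).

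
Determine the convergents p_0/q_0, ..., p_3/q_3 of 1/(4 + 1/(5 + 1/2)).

0/1, 1/4, 5/21, 11/46

Using the convergent recurrence p_i = a_i*p_{i-1} + p_{i-2}, q_i = a_i*q_{i-1} + q_{i-2} with p_{-2}=0, p_{-1}=1, q_{-2}=1, q_{-1}=0:
  i=0: a_0=0, p_0 = 0*1 + 0 = 0, q_0 = 0*0 + 1 = 1.
  i=1: a_1=4, p_1 = 4*0 + 1 = 1, q_1 = 4*1 + 0 = 4.
  i=2: a_2=5, p_2 = 5*1 + 0 = 5, q_2 = 5*4 + 1 = 21.
  i=3: a_3=2, p_3 = 2*5 + 1 = 11, q_3 = 2*21 + 4 = 46.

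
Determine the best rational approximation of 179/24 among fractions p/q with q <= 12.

82/11

Expand x = 179/24 as a continued fraction with the Euclidean algorithm:
  179 = 7*24 + 11, so a_0 = 7.
  24 = 2*11 + 2, so a_1 = 2.
  11 = 5*2 + 1, so a_2 = 5.
  2 = 2*1 + 0, so a_3 = 2.
so x = [7; 2, 5, 2].
Convergents (p_i = a_i*p_{i-1} + p_{i-2}, q_i = a_i*q_{i-1} + q_{i-2} with p_{-2}=0, p_{-1}=1, q_{-2}=1, q_{-1}=0), until the denominator exceeds 12:
  i=0: a_0=7, p_0 = 7*1 + 0 = 7, q_0 = 7*0 + 1 = 1.
  i=1: a_1=2, p_1 = 2*7 + 1 = 15, q_1 = 2*1 + 0 = 2.
  i=2: a_2=5, p_2 = 5*15 + 7 = 82, q_2 = 5*2 + 1 = 11.
  i=3: a_3=2, p_3 = 2*82 + 15 = 179, q_3 = 2*11 + 2 = 24.
q_3 = 24 > 12, so the last convergent with denominator <= 12 is p_2/q_2 = 82/11.
The closest fraction with denominator <= 12 is either p_2/q_2 or the intermediate fraction (k*p_2 + p_1)/(k*q_2 + q_1) with the largest k >= 1 whose denominator stays <= 12; these approach x as k grows, and every other convergent or intermediate fraction in range is farther away.
Largest k: floor((12 - q_1)/q_2) = floor((12 - 2)/11) = 0.
Since k = 0, no intermediate fraction beyond p_2/q_2 has denominator <= 12, so the convergent 82/11 is the closest (its error is |179*11 - 82*24|/(24*11) = 1/264).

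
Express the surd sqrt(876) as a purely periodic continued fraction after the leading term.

Write x_i = (sqrt(876) + m_i)/d_i with (m_0, d_0) = (0, 1). a_0 = floor(sqrt(876)) = 29, since 29^2 = 841 <= 876 < 900 = 30^2.
Iterate m_{i+1} = d_i*a_i - m_i, d_{i+1} = (876 - m_{i+1}^2)/d_i, a_{i+1} = floor((a_0 + m_{i+1})/d_{i+1}):
  m_1 = 1*29 - 0 = 29, d_1 = (876 - 29^2)/1 = 35/1 = 35, a_1 = floor((29 + 29)/35) = 1.
  m_2 = 35*1 - 29 = 6, d_2 = (876 - 6^2)/35 = 840/35 = 24, a_2 = floor((29 + 6)/24) = 1.
  m_3 = 24*1 - 6 = 18, d_3 = (876 - 18^2)/24 = 552/24 = 23, a_3 = floor((29 + 18)/23) = 2.
  m_4 = 23*2 - 18 = 28, d_4 = (876 - 28^2)/23 = 92/23 = 4, a_4 = floor((29 + 28)/4) = 14.
  m_5 = 4*14 - 28 = 28, d_5 = (876 - 28^2)/4 = 92/4 = 23, a_5 = floor((29 + 28)/23) = 2.
  m_6 = 23*2 - 28 = 18, d_6 = (876 - 18^2)/23 = 552/23 = 24, a_6 = floor((29 + 18)/24) = 1.
  m_7 = 24*1 - 18 = 6, d_7 = (876 - 6^2)/24 = 840/24 = 35, a_7 = floor((29 + 6)/35) = 1.
  m_8 = 35*1 - 6 = 29, d_8 = (876 - 29^2)/35 = 35/35 = 1, a_8 = floor((29 + 29)/1) = 58.
  m_9 = 1*58 - 29 = 29, d_9 = (876 - 29^2)/1 = 35/1 = 35: (m_9, d_9) = (m_1, d_1) = (29, 35), so from here the quotients repeat a_1, ..., a_8; the period length is 8.
Hence the expansion of sqrt(876) is a_0 = 29 followed by the repeating block 1, 1, 2, 14, 2, 1, 1, 58 (period 8).

[29; (1, 1, 2, 14, 2, 1, 1, 58)]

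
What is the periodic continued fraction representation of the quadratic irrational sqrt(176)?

[13; (3, 1, 3, 26)]

Write x_i = (sqrt(176) + m_i)/d_i with (m_0, d_0) = (0, 1). a_0 = floor(sqrt(176)) = 13, since 13^2 = 169 <= 176 < 196 = 14^2.
Iterate m_{i+1} = d_i*a_i - m_i, d_{i+1} = (176 - m_{i+1}^2)/d_i, a_{i+1} = floor((a_0 + m_{i+1})/d_{i+1}):
  m_1 = 1*13 - 0 = 13, d_1 = (176 - 13^2)/1 = 7/1 = 7, a_1 = floor((13 + 13)/7) = 3.
  m_2 = 7*3 - 13 = 8, d_2 = (176 - 8^2)/7 = 112/7 = 16, a_2 = floor((13 + 8)/16) = 1.
  m_3 = 16*1 - 8 = 8, d_3 = (176 - 8^2)/16 = 112/16 = 7, a_3 = floor((13 + 8)/7) = 3.
  m_4 = 7*3 - 8 = 13, d_4 = (176 - 13^2)/7 = 7/7 = 1, a_4 = floor((13 + 13)/1) = 26.
  m_5 = 1*26 - 13 = 13, d_5 = (176 - 13^2)/1 = 7/1 = 7: (m_5, d_5) = (m_1, d_1) = (13, 7), so from here the quotients repeat a_1, ..., a_4; the period length is 4.
Hence the expansion of sqrt(176) is a_0 = 13 followed by the repeating block 3, 1, 3, 26 (period 4).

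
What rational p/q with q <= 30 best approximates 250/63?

Expand x = 250/63 as a continued fraction with the Euclidean algorithm:
  250 = 3*63 + 61, so a_0 = 3.
  63 = 1*61 + 2, so a_1 = 1.
  61 = 30*2 + 1, so a_2 = 30.
  2 = 2*1 + 0, so a_3 = 2.
so x = [3; 1, 30, 2].
Convergents (p_i = a_i*p_{i-1} + p_{i-2}, q_i = a_i*q_{i-1} + q_{i-2} with p_{-2}=0, p_{-1}=1, q_{-2}=1, q_{-1}=0), until the denominator exceeds 30:
  i=0: a_0=3, p_0 = 3*1 + 0 = 3, q_0 = 3*0 + 1 = 1.
  i=1: a_1=1, p_1 = 1*3 + 1 = 4, q_1 = 1*1 + 0 = 1.
  i=2: a_2=30, p_2 = 30*4 + 3 = 123, q_2 = 30*1 + 1 = 31.
q_2 = 31 > 30, so the last convergent with denominator <= 30 is p_1/q_1 = 4/1.
The closest fraction with denominator <= 30 is either p_1/q_1 or the intermediate fraction (k*p_1 + p_0)/(k*q_1 + q_0) with the largest k >= 1 whose denominator stays <= 30; these approach x as k grows, and every other convergent or intermediate fraction in range is farther away.
Largest k: floor((30 - q_0)/q_1) = floor((30 - 1)/1) = 29.
That gives (29*4 + 3)/(29*1 + 1) = 119/30.
Compare the errors: |x - 4/1| = |250*1 - 4*63|/(63*1) = 2/63, and |x - 119/30| = |250*30 - 119*63|/(63*30) = 3/1890.
Cross-multiplying, 3*63 = 189 < 3780 = 2*1890, so 3/1890 is smaller: the intermediate fraction 119/30 is closer to x than 4/1.

119/30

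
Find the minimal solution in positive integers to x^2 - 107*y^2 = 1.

(x, y) = (962, 93)

First expand sqrt(107) as a continued fraction. With x_i = (sqrt(107) + m_i)/d_i and (m_0, d_0) = (0, 1): a_0 = floor(sqrt(107)) = 10, since 10^2 = 100 <= 107 < 121 = 11^2.
Iterate m_{i+1} = d_i*a_i - m_i, d_{i+1} = (107 - m_{i+1}^2)/d_i, a_{i+1} = floor((a_0 + m_{i+1})/d_{i+1}):
  m_1 = 1*10 - 0 = 10, d_1 = (107 - 10^2)/1 = 7/1 = 7, a_1 = floor((10 + 10)/7) = 2.
  m_2 = 7*2 - 10 = 4, d_2 = (107 - 4^2)/7 = 91/7 = 13, a_2 = floor((10 + 4)/13) = 1.
  m_3 = 13*1 - 4 = 9, d_3 = (107 - 9^2)/13 = 26/13 = 2, a_3 = floor((10 + 9)/2) = 9.
  m_4 = 2*9 - 9 = 9, d_4 = (107 - 9^2)/2 = 26/2 = 13, a_4 = floor((10 + 9)/13) = 1.
  m_5 = 13*1 - 9 = 4, d_5 = (107 - 4^2)/13 = 91/13 = 7, a_5 = floor((10 + 4)/7) = 2.
  m_6 = 7*2 - 4 = 10, d_6 = (107 - 10^2)/7 = 7/7 = 1, a_6 = floor((10 + 10)/1) = 20.
  m_7 = 1*20 - 10 = 10, d_7 = (107 - 10^2)/1 = 7/1 = 7: (m_7, d_7) = (m_1, d_1) = (10, 7), so from here the quotients repeat a_1, ..., a_6; the period length is 6.
So sqrt(107) = [10; (2, 1, 9, 1, 2, 20)] with period length k = 6.
k is even, so the fundamental solution of x^2 - 107y^2 = 1 is (p_{k-1}, q_{k-1}) = (p_5, q_5); compute convergents through index 5.
Convergents (p_i = a_i*p_{i-1} + p_{i-2}, q_i = a_i*q_{i-1} + q_{i-2} with p_{-2}=0, p_{-1}=1, q_{-2}=1, q_{-1}=0):
  i=0: a_0=10, p_0 = 10*1 + 0 = 10, q_0 = 10*0 + 1 = 1.
  i=1: a_1=2, p_1 = 2*10 + 1 = 21, q_1 = 2*1 + 0 = 2.
  i=2: a_2=1, p_2 = 1*21 + 10 = 31, q_2 = 1*2 + 1 = 3.
  i=3: a_3=9, p_3 = 9*31 + 21 = 300, q_3 = 9*3 + 2 = 29.
  i=4: a_4=1, p_4 = 1*300 + 31 = 331, q_4 = 1*29 + 3 = 32.
  i=5: a_5=2, p_5 = 2*331 + 300 = 962, q_5 = 2*32 + 29 = 93.
Check: 962^2 - 107*93^2 = 925444 - 925443 = 1, so (x, y) = (962, 93) solves the equation, and by the theorem it is the least positive solution.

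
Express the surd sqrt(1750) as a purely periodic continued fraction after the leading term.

[41; (1, 4, 1, 82)]

Write x_i = (sqrt(1750) + m_i)/d_i with (m_0, d_0) = (0, 1). a_0 = floor(sqrt(1750)) = 41, since 41^2 = 1681 <= 1750 < 1764 = 42^2.
Iterate m_{i+1} = d_i*a_i - m_i, d_{i+1} = (1750 - m_{i+1}^2)/d_i, a_{i+1} = floor((a_0 + m_{i+1})/d_{i+1}):
  m_1 = 1*41 - 0 = 41, d_1 = (1750 - 41^2)/1 = 69/1 = 69, a_1 = floor((41 + 41)/69) = 1.
  m_2 = 69*1 - 41 = 28, d_2 = (1750 - 28^2)/69 = 966/69 = 14, a_2 = floor((41 + 28)/14) = 4.
  m_3 = 14*4 - 28 = 28, d_3 = (1750 - 28^2)/14 = 966/14 = 69, a_3 = floor((41 + 28)/69) = 1.
  m_4 = 69*1 - 28 = 41, d_4 = (1750 - 41^2)/69 = 69/69 = 1, a_4 = floor((41 + 41)/1) = 82.
  m_5 = 1*82 - 41 = 41, d_5 = (1750 - 41^2)/1 = 69/1 = 69: (m_5, d_5) = (m_1, d_1) = (41, 69), so from here the quotients repeat a_1, ..., a_4; the period length is 4.
Hence the expansion of sqrt(1750) is a_0 = 41 followed by the repeating block 1, 4, 1, 82 (period 4).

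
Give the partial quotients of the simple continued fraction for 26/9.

Run the Euclidean algorithm on 26 and 9; the successive quotients are the partial quotients a_0, a_1, ... (each step inverts the fractional part left over by the previous one):
  26 = 2*9 + 8, so a_0 = 2.
  9 = 1*8 + 1, so a_1 = 1.
  8 = 8*1 + 0, so a_2 = 8.
The remainder reaches 0 after 3 divisions, so the expansion has 3 partial quotients, read off in order.

[2; 1, 8]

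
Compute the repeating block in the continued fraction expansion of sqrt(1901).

[43; (1, 1, 1, 1, 86)]

Write x_i = (sqrt(1901) + m_i)/d_i with (m_0, d_0) = (0, 1). a_0 = floor(sqrt(1901)) = 43, since 43^2 = 1849 <= 1901 < 1936 = 44^2.
Iterate m_{i+1} = d_i*a_i - m_i, d_{i+1} = (1901 - m_{i+1}^2)/d_i, a_{i+1} = floor((a_0 + m_{i+1})/d_{i+1}):
  m_1 = 1*43 - 0 = 43, d_1 = (1901 - 43^2)/1 = 52/1 = 52, a_1 = floor((43 + 43)/52) = 1.
  m_2 = 52*1 - 43 = 9, d_2 = (1901 - 9^2)/52 = 1820/52 = 35, a_2 = floor((43 + 9)/35) = 1.
  m_3 = 35*1 - 9 = 26, d_3 = (1901 - 26^2)/35 = 1225/35 = 35, a_3 = floor((43 + 26)/35) = 1.
  m_4 = 35*1 - 26 = 9, d_4 = (1901 - 9^2)/35 = 1820/35 = 52, a_4 = floor((43 + 9)/52) = 1.
  m_5 = 52*1 - 9 = 43, d_5 = (1901 - 43^2)/52 = 52/52 = 1, a_5 = floor((43 + 43)/1) = 86.
  m_6 = 1*86 - 43 = 43, d_6 = (1901 - 43^2)/1 = 52/1 = 52: (m_6, d_6) = (m_1, d_1) = (43, 52), so from here the quotients repeat a_1, ..., a_5; the period length is 5.
Hence the expansion of sqrt(1901) is a_0 = 43 followed by the repeating block 1, 1, 1, 1, 86 (period 5).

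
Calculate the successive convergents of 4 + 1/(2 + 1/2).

Using the convergent recurrence p_i = a_i*p_{i-1} + p_{i-2}, q_i = a_i*q_{i-1} + q_{i-2} with p_{-2}=0, p_{-1}=1, q_{-2}=1, q_{-1}=0:
  i=0: a_0=4, p_0 = 4*1 + 0 = 4, q_0 = 4*0 + 1 = 1.
  i=1: a_1=2, p_1 = 2*4 + 1 = 9, q_1 = 2*1 + 0 = 2.
  i=2: a_2=2, p_2 = 2*9 + 4 = 22, q_2 = 2*2 + 1 = 5.

4/1, 9/2, 22/5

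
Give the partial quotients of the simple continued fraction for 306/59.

Run the Euclidean algorithm on 306 and 59; the successive quotients are the partial quotients a_0, a_1, ... (each step inverts the fractional part left over by the previous one):
  306 = 5*59 + 11, so a_0 = 5.
  59 = 5*11 + 4, so a_1 = 5.
  11 = 2*4 + 3, so a_2 = 2.
  4 = 1*3 + 1, so a_3 = 1.
  3 = 3*1 + 0, so a_4 = 3.
The remainder reaches 0 after 5 divisions, so the expansion has 5 partial quotients, read off in order.

[5; 5, 2, 1, 3]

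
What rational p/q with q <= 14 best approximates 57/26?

Expand x = 57/26 as a continued fraction with the Euclidean algorithm:
  57 = 2*26 + 5, so a_0 = 2.
  26 = 5*5 + 1, so a_1 = 5.
  5 = 5*1 + 0, so a_2 = 5.
so x = [2; 5, 5].
Convergents (p_i = a_i*p_{i-1} + p_{i-2}, q_i = a_i*q_{i-1} + q_{i-2} with p_{-2}=0, p_{-1}=1, q_{-2}=1, q_{-1}=0), until the denominator exceeds 14:
  i=0: a_0=2, p_0 = 2*1 + 0 = 2, q_0 = 2*0 + 1 = 1.
  i=1: a_1=5, p_1 = 5*2 + 1 = 11, q_1 = 5*1 + 0 = 5.
  i=2: a_2=5, p_2 = 5*11 + 2 = 57, q_2 = 5*5 + 1 = 26.
q_2 = 26 > 14, so the last convergent with denominator <= 14 is p_1/q_1 = 11/5.
The closest fraction with denominator <= 14 is either p_1/q_1 or the intermediate fraction (k*p_1 + p_0)/(k*q_1 + q_0) with the largest k >= 1 whose denominator stays <= 14; these approach x as k grows, and every other convergent or intermediate fraction in range is farther away.
Largest k: floor((14 - q_0)/q_1) = floor((14 - 1)/5) = 2.
That gives (2*11 + 2)/(2*5 + 1) = 24/11.
Compare the errors: |x - 11/5| = |57*5 - 11*26|/(26*5) = 1/130, and |x - 24/11| = |57*11 - 24*26|/(26*11) = 3/286.
Cross-multiplying, 1*286 = 286 < 390 = 3*130, so 1/130 is smaller: the convergent 11/5 is closer to x than 24/11.

11/5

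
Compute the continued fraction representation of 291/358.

Run the Euclidean algorithm on 291 and 358; the successive quotients are the partial quotients a_0, a_1, ... (each step inverts the fractional part left over by the previous one):
  291 = 0*358 + 291, so a_0 = 0.
  358 = 1*291 + 67, so a_1 = 1.
  291 = 4*67 + 23, so a_2 = 4.
  67 = 2*23 + 21, so a_3 = 2.
  23 = 1*21 + 2, so a_4 = 1.
  21 = 10*2 + 1, so a_5 = 10.
  2 = 2*1 + 0, so a_6 = 2.
The remainder reaches 0 after 7 divisions, so the expansion has 7 partial quotients, read off in order.

[0; 1, 4, 2, 1, 10, 2]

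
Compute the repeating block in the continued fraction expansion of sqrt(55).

[7; (2, 2, 2, 14)]

Write x_i = (sqrt(55) + m_i)/d_i with (m_0, d_0) = (0, 1). a_0 = floor(sqrt(55)) = 7, since 7^2 = 49 <= 55 < 64 = 8^2.
Iterate m_{i+1} = d_i*a_i - m_i, d_{i+1} = (55 - m_{i+1}^2)/d_i, a_{i+1} = floor((a_0 + m_{i+1})/d_{i+1}):
  m_1 = 1*7 - 0 = 7, d_1 = (55 - 7^2)/1 = 6/1 = 6, a_1 = floor((7 + 7)/6) = 2.
  m_2 = 6*2 - 7 = 5, d_2 = (55 - 5^2)/6 = 30/6 = 5, a_2 = floor((7 + 5)/5) = 2.
  m_3 = 5*2 - 5 = 5, d_3 = (55 - 5^2)/5 = 30/5 = 6, a_3 = floor((7 + 5)/6) = 2.
  m_4 = 6*2 - 5 = 7, d_4 = (55 - 7^2)/6 = 6/6 = 1, a_4 = floor((7 + 7)/1) = 14.
  m_5 = 1*14 - 7 = 7, d_5 = (55 - 7^2)/1 = 6/1 = 6: (m_5, d_5) = (m_1, d_1) = (7, 6), so from here the quotients repeat a_1, ..., a_4; the period length is 4.
Hence the expansion of sqrt(55) is a_0 = 7 followed by the repeating block 2, 2, 2, 14 (period 4).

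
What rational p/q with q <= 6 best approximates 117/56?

13/6

Expand x = 117/56 as a continued fraction with the Euclidean algorithm:
  117 = 2*56 + 5, so a_0 = 2.
  56 = 11*5 + 1, so a_1 = 11.
  5 = 5*1 + 0, so a_2 = 5.
so x = [2; 11, 5].
Convergents (p_i = a_i*p_{i-1} + p_{i-2}, q_i = a_i*q_{i-1} + q_{i-2} with p_{-2}=0, p_{-1}=1, q_{-2}=1, q_{-1}=0), until the denominator exceeds 6:
  i=0: a_0=2, p_0 = 2*1 + 0 = 2, q_0 = 2*0 + 1 = 1.
  i=1: a_1=11, p_1 = 11*2 + 1 = 23, q_1 = 11*1 + 0 = 11.
q_1 = 11 > 6, so the last convergent with denominator <= 6 is p_0/q_0 = 2/1.
The closest fraction with denominator <= 6 is either p_0/q_0 or the intermediate fraction (k*p_0 + p_{-1})/(k*q_0 + q_{-1}) with the largest k >= 1 whose denominator stays <= 6; these approach x as k grows, and every other convergent or intermediate fraction in range is farther away.
Largest k: floor((6 - q_{-1})/q_0) = floor((6 - 0)/1) = 6 (using the seeds p_{-1} = 1, q_{-1} = 0).
That gives (6*2 + 1)/(6*1 + 0) = 13/6.
Compare the errors: |x - 2/1| = |117*1 - 2*56|/(56*1) = 5/56, and |x - 13/6| = |117*6 - 13*56|/(56*6) = 26/336.
Cross-multiplying, 26*56 = 1456 < 1680 = 5*336, so 26/336 is smaller: the intermediate fraction 13/6 is closer to x than 2/1.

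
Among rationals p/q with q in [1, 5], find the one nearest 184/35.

21/4

Expand x = 184/35 as a continued fraction with the Euclidean algorithm:
  184 = 5*35 + 9, so a_0 = 5.
  35 = 3*9 + 8, so a_1 = 3.
  9 = 1*8 + 1, so a_2 = 1.
  8 = 8*1 + 0, so a_3 = 8.
so x = [5; 3, 1, 8].
Convergents (p_i = a_i*p_{i-1} + p_{i-2}, q_i = a_i*q_{i-1} + q_{i-2} with p_{-2}=0, p_{-1}=1, q_{-2}=1, q_{-1}=0), until the denominator exceeds 5:
  i=0: a_0=5, p_0 = 5*1 + 0 = 5, q_0 = 5*0 + 1 = 1.
  i=1: a_1=3, p_1 = 3*5 + 1 = 16, q_1 = 3*1 + 0 = 3.
  i=2: a_2=1, p_2 = 1*16 + 5 = 21, q_2 = 1*3 + 1 = 4.
  i=3: a_3=8, p_3 = 8*21 + 16 = 184, q_3 = 8*4 + 3 = 35.
q_3 = 35 > 5, so the last convergent with denominator <= 5 is p_2/q_2 = 21/4.
The closest fraction with denominator <= 5 is either p_2/q_2 or the intermediate fraction (k*p_2 + p_1)/(k*q_2 + q_1) with the largest k >= 1 whose denominator stays <= 5; these approach x as k grows, and every other convergent or intermediate fraction in range is farther away.
Largest k: floor((5 - q_1)/q_2) = floor((5 - 3)/4) = 0.
Since k = 0, no intermediate fraction beyond p_2/q_2 has denominator <= 5, so the convergent 21/4 is the closest (its error is |184*4 - 21*35|/(35*4) = 1/140).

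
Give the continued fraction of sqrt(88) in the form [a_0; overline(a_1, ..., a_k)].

[9; overline(2, 1, 1, 1, 2, 18)]

Write x_i = (sqrt(88) + m_i)/d_i with (m_0, d_0) = (0, 1). a_0 = floor(sqrt(88)) = 9, since 9^2 = 81 <= 88 < 100 = 10^2.
Iterate m_{i+1} = d_i*a_i - m_i, d_{i+1} = (88 - m_{i+1}^2)/d_i, a_{i+1} = floor((a_0 + m_{i+1})/d_{i+1}):
  m_1 = 1*9 - 0 = 9, d_1 = (88 - 9^2)/1 = 7/1 = 7, a_1 = floor((9 + 9)/7) = 2.
  m_2 = 7*2 - 9 = 5, d_2 = (88 - 5^2)/7 = 63/7 = 9, a_2 = floor((9 + 5)/9) = 1.
  m_3 = 9*1 - 5 = 4, d_3 = (88 - 4^2)/9 = 72/9 = 8, a_3 = floor((9 + 4)/8) = 1.
  m_4 = 8*1 - 4 = 4, d_4 = (88 - 4^2)/8 = 72/8 = 9, a_4 = floor((9 + 4)/9) = 1.
  m_5 = 9*1 - 4 = 5, d_5 = (88 - 5^2)/9 = 63/9 = 7, a_5 = floor((9 + 5)/7) = 2.
  m_6 = 7*2 - 5 = 9, d_6 = (88 - 9^2)/7 = 7/7 = 1, a_6 = floor((9 + 9)/1) = 18.
  m_7 = 1*18 - 9 = 9, d_7 = (88 - 9^2)/1 = 7/1 = 7: (m_7, d_7) = (m_1, d_1) = (9, 7), so from here the quotients repeat a_1, ..., a_6; the period length is 6.
Hence the expansion of sqrt(88) is a_0 = 9 followed by the repeating block 2, 1, 1, 1, 2, 18 (period 6).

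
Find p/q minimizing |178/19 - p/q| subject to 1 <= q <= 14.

103/11

Expand x = 178/19 as a continued fraction with the Euclidean algorithm:
  178 = 9*19 + 7, so a_0 = 9.
  19 = 2*7 + 5, so a_1 = 2.
  7 = 1*5 + 2, so a_2 = 1.
  5 = 2*2 + 1, so a_3 = 2.
  2 = 2*1 + 0, so a_4 = 2.
so x = [9; 2, 1, 2, 2].
Convergents (p_i = a_i*p_{i-1} + p_{i-2}, q_i = a_i*q_{i-1} + q_{i-2} with p_{-2}=0, p_{-1}=1, q_{-2}=1, q_{-1}=0), until the denominator exceeds 14:
  i=0: a_0=9, p_0 = 9*1 + 0 = 9, q_0 = 9*0 + 1 = 1.
  i=1: a_1=2, p_1 = 2*9 + 1 = 19, q_1 = 2*1 + 0 = 2.
  i=2: a_2=1, p_2 = 1*19 + 9 = 28, q_2 = 1*2 + 1 = 3.
  i=3: a_3=2, p_3 = 2*28 + 19 = 75, q_3 = 2*3 + 2 = 8.
  i=4: a_4=2, p_4 = 2*75 + 28 = 178, q_4 = 2*8 + 3 = 19.
q_4 = 19 > 14, so the last convergent with denominator <= 14 is p_3/q_3 = 75/8.
The closest fraction with denominator <= 14 is either p_3/q_3 or the intermediate fraction (k*p_3 + p_2)/(k*q_3 + q_2) with the largest k >= 1 whose denominator stays <= 14; these approach x as k grows, and every other convergent or intermediate fraction in range is farther away.
Largest k: floor((14 - q_2)/q_3) = floor((14 - 3)/8) = 1.
That gives (1*75 + 28)/(1*8 + 3) = 103/11.
Compare the errors: |x - 75/8| = |178*8 - 75*19|/(19*8) = 1/152, and |x - 103/11| = |178*11 - 103*19|/(19*11) = 1/209.
Cross-multiplying, 1*152 = 152 < 209 = 1*209, so 1/209 is smaller: the intermediate fraction 103/11 is closer to x than 75/8.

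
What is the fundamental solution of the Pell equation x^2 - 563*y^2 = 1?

First expand sqrt(563) as a continued fraction. With x_i = (sqrt(563) + m_i)/d_i and (m_0, d_0) = (0, 1): a_0 = floor(sqrt(563)) = 23, since 23^2 = 529 <= 563 < 576 = 24^2.
Iterate m_{i+1} = d_i*a_i - m_i, d_{i+1} = (563 - m_{i+1}^2)/d_i, a_{i+1} = floor((a_0 + m_{i+1})/d_{i+1}):
  m_1 = 1*23 - 0 = 23, d_1 = (563 - 23^2)/1 = 34/1 = 34, a_1 = floor((23 + 23)/34) = 1.
  m_2 = 34*1 - 23 = 11, d_2 = (563 - 11^2)/34 = 442/34 = 13, a_2 = floor((23 + 11)/13) = 2.
  m_3 = 13*2 - 11 = 15, d_3 = (563 - 15^2)/13 = 338/13 = 26, a_3 = floor((23 + 15)/26) = 1.
  m_4 = 26*1 - 15 = 11, d_4 = (563 - 11^2)/26 = 442/26 = 17, a_4 = floor((23 + 11)/17) = 2.
  m_5 = 17*2 - 11 = 23, d_5 = (563 - 23^2)/17 = 34/17 = 2, a_5 = floor((23 + 23)/2) = 23.
  m_6 = 2*23 - 23 = 23, d_6 = (563 - 23^2)/2 = 34/2 = 17, a_6 = floor((23 + 23)/17) = 2.
  m_7 = 17*2 - 23 = 11, d_7 = (563 - 11^2)/17 = 442/17 = 26, a_7 = floor((23 + 11)/26) = 1.
  m_8 = 26*1 - 11 = 15, d_8 = (563 - 15^2)/26 = 338/26 = 13, a_8 = floor((23 + 15)/13) = 2.
  m_9 = 13*2 - 15 = 11, d_9 = (563 - 11^2)/13 = 442/13 = 34, a_9 = floor((23 + 11)/34) = 1.
  m_10 = 34*1 - 11 = 23, d_10 = (563 - 23^2)/34 = 34/34 = 1, a_10 = floor((23 + 23)/1) = 46.
  m_11 = 1*46 - 23 = 23, d_11 = (563 - 23^2)/1 = 34/1 = 34: (m_11, d_11) = (m_1, d_1) = (23, 34), so from here the quotients repeat a_1, ..., a_10; the period length is 10.
So sqrt(563) = [23; (1, 2, 1, 2, 23, 2, 1, 2, 1, 46)] with period length k = 10.
k is even, so the fundamental solution of x^2 - 563y^2 = 1 is (p_{k-1}, q_{k-1}) = (p_9, q_9); compute convergents through index 9.
Convergents (p_i = a_i*p_{i-1} + p_{i-2}, q_i = a_i*q_{i-1} + q_{i-2} with p_{-2}=0, p_{-1}=1, q_{-2}=1, q_{-1}=0):
  i=0: a_0=23, p_0 = 23*1 + 0 = 23, q_0 = 23*0 + 1 = 1.
  i=1: a_1=1, p_1 = 1*23 + 1 = 24, q_1 = 1*1 + 0 = 1.
  i=2: a_2=2, p_2 = 2*24 + 23 = 71, q_2 = 2*1 + 1 = 3.
  i=3: a_3=1, p_3 = 1*71 + 24 = 95, q_3 = 1*3 + 1 = 4.
  i=4: a_4=2, p_4 = 2*95 + 71 = 261, q_4 = 2*4 + 3 = 11.
  i=5: a_5=23, p_5 = 23*261 + 95 = 6098, q_5 = 23*11 + 4 = 257.
  i=6: a_6=2, p_6 = 2*6098 + 261 = 12457, q_6 = 2*257 + 11 = 525.
  i=7: a_7=1, p_7 = 1*12457 + 6098 = 18555, q_7 = 1*525 + 257 = 782.
  i=8: a_8=2, p_8 = 2*18555 + 12457 = 49567, q_8 = 2*782 + 525 = 2089.
  i=9: a_9=1, p_9 = 1*49567 + 18555 = 68122, q_9 = 1*2089 + 782 = 2871.
Check: 68122^2 - 563*2871^2 = 4640606884 - 4640606883 = 1, so (x, y) = (68122, 2871) solves the equation, and by the theorem it is the least positive solution.

(x, y) = (68122, 2871)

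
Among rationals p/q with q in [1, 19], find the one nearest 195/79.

Expand x = 195/79 as a continued fraction with the Euclidean algorithm:
  195 = 2*79 + 37, so a_0 = 2.
  79 = 2*37 + 5, so a_1 = 2.
  37 = 7*5 + 2, so a_2 = 7.
  5 = 2*2 + 1, so a_3 = 2.
  2 = 2*1 + 0, so a_4 = 2.
so x = [2; 2, 7, 2, 2].
Convergents (p_i = a_i*p_{i-1} + p_{i-2}, q_i = a_i*q_{i-1} + q_{i-2} with p_{-2}=0, p_{-1}=1, q_{-2}=1, q_{-1}=0), until the denominator exceeds 19:
  i=0: a_0=2, p_0 = 2*1 + 0 = 2, q_0 = 2*0 + 1 = 1.
  i=1: a_1=2, p_1 = 2*2 + 1 = 5, q_1 = 2*1 + 0 = 2.
  i=2: a_2=7, p_2 = 7*5 + 2 = 37, q_2 = 7*2 + 1 = 15.
  i=3: a_3=2, p_3 = 2*37 + 5 = 79, q_3 = 2*15 + 2 = 32.
q_3 = 32 > 19, so the last convergent with denominator <= 19 is p_2/q_2 = 37/15.
The closest fraction with denominator <= 19 is either p_2/q_2 or the intermediate fraction (k*p_2 + p_1)/(k*q_2 + q_1) with the largest k >= 1 whose denominator stays <= 19; these approach x as k grows, and every other convergent or intermediate fraction in range is farther away.
Largest k: floor((19 - q_1)/q_2) = floor((19 - 2)/15) = 1.
That gives (1*37 + 5)/(1*15 + 2) = 42/17.
Compare the errors: |x - 37/15| = |195*15 - 37*79|/(79*15) = 2/1185, and |x - 42/17| = |195*17 - 42*79|/(79*17) = 3/1343.
Cross-multiplying, 2*1343 = 2686 < 3555 = 3*1185, so 2/1185 is smaller: the convergent 37/15 is closer to x than 42/17.

37/15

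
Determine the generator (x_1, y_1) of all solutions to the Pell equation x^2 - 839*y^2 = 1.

First expand sqrt(839) as a continued fraction. With x_i = (sqrt(839) + m_i)/d_i and (m_0, d_0) = (0, 1): a_0 = floor(sqrt(839)) = 28, since 28^2 = 784 <= 839 < 841 = 29^2.
Iterate m_{i+1} = d_i*a_i - m_i, d_{i+1} = (839 - m_{i+1}^2)/d_i, a_{i+1} = floor((a_0 + m_{i+1})/d_{i+1}):
  m_1 = 1*28 - 0 = 28, d_1 = (839 - 28^2)/1 = 55/1 = 55, a_1 = floor((28 + 28)/55) = 1.
  m_2 = 55*1 - 28 = 27, d_2 = (839 - 27^2)/55 = 110/55 = 2, a_2 = floor((28 + 27)/2) = 27.
  m_3 = 2*27 - 27 = 27, d_3 = (839 - 27^2)/2 = 110/2 = 55, a_3 = floor((28 + 27)/55) = 1.
  m_4 = 55*1 - 27 = 28, d_4 = (839 - 28^2)/55 = 55/55 = 1, a_4 = floor((28 + 28)/1) = 56.
  m_5 = 1*56 - 28 = 28, d_5 = (839 - 28^2)/1 = 55/1 = 55: (m_5, d_5) = (m_1, d_1) = (28, 55), so from here the quotients repeat a_1, ..., a_4; the period length is 4.
So sqrt(839) = [28; (1, 27, 1, 56)] with period length k = 4.
k is even, so the fundamental solution of x^2 - 839y^2 = 1 is (p_{k-1}, q_{k-1}) = (p_3, q_3); compute convergents through index 3.
Convergents (p_i = a_i*p_{i-1} + p_{i-2}, q_i = a_i*q_{i-1} + q_{i-2} with p_{-2}=0, p_{-1}=1, q_{-2}=1, q_{-1}=0):
  i=0: a_0=28, p_0 = 28*1 + 0 = 28, q_0 = 28*0 + 1 = 1.
  i=1: a_1=1, p_1 = 1*28 + 1 = 29, q_1 = 1*1 + 0 = 1.
  i=2: a_2=27, p_2 = 27*29 + 28 = 811, q_2 = 27*1 + 1 = 28.
  i=3: a_3=1, p_3 = 1*811 + 29 = 840, q_3 = 1*28 + 1 = 29.
Check: 840^2 - 839*29^2 = 705600 - 705599 = 1, so (x, y) = (840, 29) solves the equation, and by the theorem it is the least positive solution.

(x, y) = (840, 29)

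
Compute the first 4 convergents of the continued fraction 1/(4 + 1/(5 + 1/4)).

Using the convergent recurrence p_i = a_i*p_{i-1} + p_{i-2}, q_i = a_i*q_{i-1} + q_{i-2} with p_{-2}=0, p_{-1}=1, q_{-2}=1, q_{-1}=0:
  i=0: a_0=0, p_0 = 0*1 + 0 = 0, q_0 = 0*0 + 1 = 1.
  i=1: a_1=4, p_1 = 4*0 + 1 = 1, q_1 = 4*1 + 0 = 4.
  i=2: a_2=5, p_2 = 5*1 + 0 = 5, q_2 = 5*4 + 1 = 21.
  i=3: a_3=4, p_3 = 4*5 + 1 = 21, q_3 = 4*21 + 4 = 88.

0/1, 1/4, 5/21, 21/88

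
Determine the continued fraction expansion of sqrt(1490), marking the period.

[38; (1, 1, 1, 1, 76)]

Write x_i = (sqrt(1490) + m_i)/d_i with (m_0, d_0) = (0, 1). a_0 = floor(sqrt(1490)) = 38, since 38^2 = 1444 <= 1490 < 1521 = 39^2.
Iterate m_{i+1} = d_i*a_i - m_i, d_{i+1} = (1490 - m_{i+1}^2)/d_i, a_{i+1} = floor((a_0 + m_{i+1})/d_{i+1}):
  m_1 = 1*38 - 0 = 38, d_1 = (1490 - 38^2)/1 = 46/1 = 46, a_1 = floor((38 + 38)/46) = 1.
  m_2 = 46*1 - 38 = 8, d_2 = (1490 - 8^2)/46 = 1426/46 = 31, a_2 = floor((38 + 8)/31) = 1.
  m_3 = 31*1 - 8 = 23, d_3 = (1490 - 23^2)/31 = 961/31 = 31, a_3 = floor((38 + 23)/31) = 1.
  m_4 = 31*1 - 23 = 8, d_4 = (1490 - 8^2)/31 = 1426/31 = 46, a_4 = floor((38 + 8)/46) = 1.
  m_5 = 46*1 - 8 = 38, d_5 = (1490 - 38^2)/46 = 46/46 = 1, a_5 = floor((38 + 38)/1) = 76.
  m_6 = 1*76 - 38 = 38, d_6 = (1490 - 38^2)/1 = 46/1 = 46: (m_6, d_6) = (m_1, d_1) = (38, 46), so from here the quotients repeat a_1, ..., a_5; the period length is 5.
Hence the expansion of sqrt(1490) is a_0 = 38 followed by the repeating block 1, 1, 1, 1, 76 (period 5).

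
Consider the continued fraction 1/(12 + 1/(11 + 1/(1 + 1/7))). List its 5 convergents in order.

Using the convergent recurrence p_i = a_i*p_{i-1} + p_{i-2}, q_i = a_i*q_{i-1} + q_{i-2} with p_{-2}=0, p_{-1}=1, q_{-2}=1, q_{-1}=0:
  i=0: a_0=0, p_0 = 0*1 + 0 = 0, q_0 = 0*0 + 1 = 1.
  i=1: a_1=12, p_1 = 12*0 + 1 = 1, q_1 = 12*1 + 0 = 12.
  i=2: a_2=11, p_2 = 11*1 + 0 = 11, q_2 = 11*12 + 1 = 133.
  i=3: a_3=1, p_3 = 1*11 + 1 = 12, q_3 = 1*133 + 12 = 145.
  i=4: a_4=7, p_4 = 7*12 + 11 = 95, q_4 = 7*145 + 133 = 1148.

0/1, 1/12, 11/133, 12/145, 95/1148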